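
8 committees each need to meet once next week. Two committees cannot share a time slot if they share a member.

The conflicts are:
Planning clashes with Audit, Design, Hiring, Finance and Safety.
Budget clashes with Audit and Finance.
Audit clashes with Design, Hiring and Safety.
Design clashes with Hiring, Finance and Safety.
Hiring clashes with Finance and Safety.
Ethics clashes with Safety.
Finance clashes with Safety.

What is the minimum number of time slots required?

Planning, Design, Hiring, Finance, Safety all conflict with each other, so at least 5 time slots are needed.
Using 5 time slots: Planning=3, Budget=1, Audit=2, Design=5, Hiring=4, Ethics=2, Finance=2, Safety=1. Every pair that conflicts lands in different time slots.

5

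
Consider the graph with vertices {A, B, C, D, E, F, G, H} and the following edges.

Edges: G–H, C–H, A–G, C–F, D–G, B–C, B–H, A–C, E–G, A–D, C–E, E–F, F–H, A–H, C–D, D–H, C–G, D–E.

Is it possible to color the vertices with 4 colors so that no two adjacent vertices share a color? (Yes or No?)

No

A, C, D, G, H are pairwise adjacent (a clique of size 5), so at least 5 colors are needed.
So 4 colors are not enough.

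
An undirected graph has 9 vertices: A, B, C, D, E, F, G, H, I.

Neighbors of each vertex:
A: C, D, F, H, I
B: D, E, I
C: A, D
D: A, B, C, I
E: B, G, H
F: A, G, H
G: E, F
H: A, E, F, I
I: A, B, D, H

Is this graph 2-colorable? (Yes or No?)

A, F, H are pairwise adjacent, so at least 3 colors are needed.
So 2 colors are not enough.

No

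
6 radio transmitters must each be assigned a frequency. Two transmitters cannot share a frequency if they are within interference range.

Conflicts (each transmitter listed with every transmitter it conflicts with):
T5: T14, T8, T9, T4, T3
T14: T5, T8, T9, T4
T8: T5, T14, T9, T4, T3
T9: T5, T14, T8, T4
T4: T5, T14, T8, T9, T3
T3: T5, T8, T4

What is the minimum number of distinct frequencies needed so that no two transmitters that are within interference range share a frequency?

5

T5, T14, T8, T9, T4 are mutually in conflict, so at least 5 frequencies are needed.
Using 5 frequencies: T5=2, T14=4, T8=3, T9=5, T4=1, T3=4. No two conflicting transmitters share a frequency.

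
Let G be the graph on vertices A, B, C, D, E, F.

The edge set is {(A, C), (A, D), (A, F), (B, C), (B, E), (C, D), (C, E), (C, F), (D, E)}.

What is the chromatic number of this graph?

3

B, C, E are pairwise adjacent, so at least 3 colors are needed.
3 colors suffice: color 1 → {C}; color 2 → {A, E}; color 3 → {B, D, F}. No two adjacent vertices share a color.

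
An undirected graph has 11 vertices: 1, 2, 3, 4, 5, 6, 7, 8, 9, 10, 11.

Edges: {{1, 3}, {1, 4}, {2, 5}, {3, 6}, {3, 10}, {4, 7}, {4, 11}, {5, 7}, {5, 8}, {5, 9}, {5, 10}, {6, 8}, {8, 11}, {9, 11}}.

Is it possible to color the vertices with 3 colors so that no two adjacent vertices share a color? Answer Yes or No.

Yes

The chromatic number is 3. The cycle 7-4-11-8-5-7 has odd length 5, so it cannot be 2-colored; at least 3 colors are needed.
3 colors suffice: color red → {3, 5, 11}; color blue → {2, 4, 8, 9, 10}; color green → {1, 6, 7}.
That is already a proper 3-coloring.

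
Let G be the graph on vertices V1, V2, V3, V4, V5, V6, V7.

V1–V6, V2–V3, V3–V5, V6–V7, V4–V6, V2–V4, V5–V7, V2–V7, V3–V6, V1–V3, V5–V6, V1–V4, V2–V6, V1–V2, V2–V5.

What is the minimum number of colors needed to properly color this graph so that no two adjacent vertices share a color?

4

V2, V3, V5, V6 are mutually adjacent (a clique of size 4), so at least 4 colors are needed.
4 colors suffice: V1=4, V2=2, V3=3, V4=3, V5=4, V6=1, V7=3. No two adjacent vertices share a color.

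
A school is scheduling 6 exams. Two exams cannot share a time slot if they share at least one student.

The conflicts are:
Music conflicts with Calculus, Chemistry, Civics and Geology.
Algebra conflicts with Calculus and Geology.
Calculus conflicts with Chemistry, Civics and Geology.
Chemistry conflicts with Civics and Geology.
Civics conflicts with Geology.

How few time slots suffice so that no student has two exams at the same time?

5

Music, Calculus, Chemistry, Civics, Geology are mutually in conflict, so at least 5 time slots are needed.
Using 5 time slots: Music=3, Algebra=3, Calculus=2, Chemistry=4, Civics=5, Geology=1. Every pair that conflicts lands in different time slots.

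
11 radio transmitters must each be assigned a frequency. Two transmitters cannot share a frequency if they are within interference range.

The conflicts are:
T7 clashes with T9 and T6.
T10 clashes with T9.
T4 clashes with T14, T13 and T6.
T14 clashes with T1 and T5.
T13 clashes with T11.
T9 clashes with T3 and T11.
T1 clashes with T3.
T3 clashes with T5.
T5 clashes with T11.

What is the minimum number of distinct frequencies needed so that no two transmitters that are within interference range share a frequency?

The cycle T13-T11-T5-T14-T4-T13 has odd length 5, so it cannot be 2-colored; at least 3 frequencies are needed.
3 frequencies suffice: frequency 1 → {T4, T9, T1, T5}; frequency 2 → {T7, T10, T14, T3, T11}; frequency 3 → {T13, T6}. Each listed conflict is separated.

3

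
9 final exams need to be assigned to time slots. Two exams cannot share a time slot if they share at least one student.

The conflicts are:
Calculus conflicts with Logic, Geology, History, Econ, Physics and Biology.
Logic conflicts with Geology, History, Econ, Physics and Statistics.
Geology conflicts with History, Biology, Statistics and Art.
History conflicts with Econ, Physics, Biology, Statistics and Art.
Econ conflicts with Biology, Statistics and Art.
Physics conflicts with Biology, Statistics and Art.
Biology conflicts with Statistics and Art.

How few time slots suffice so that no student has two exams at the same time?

Logic, History, Physics, Statistics are mutually in conflict, so at least 4 time slots are needed.
4 time slots suffice: time slot 1 → {History}; time slot 2 → {Logic, Biology}; time slot 3 → {Geology, Econ, Physics}; time slot 4 → {Calculus, Statistics, Art}. No two conflicting exams share a time slot.

4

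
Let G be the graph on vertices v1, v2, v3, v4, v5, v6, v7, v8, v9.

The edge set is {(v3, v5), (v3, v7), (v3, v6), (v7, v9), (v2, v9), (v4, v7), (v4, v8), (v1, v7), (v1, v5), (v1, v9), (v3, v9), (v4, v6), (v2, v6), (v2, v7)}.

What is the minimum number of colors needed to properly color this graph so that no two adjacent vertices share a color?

3

v2, v7, v9 are mutually adjacent, so at least 3 colors are needed.
3 colors suffice: color 1 → {v5, v6, v7, v8}; color 2 → {v4, v9}; color 3 → {v1, v2, v3}. Each edge has distinct colors on its endpoints.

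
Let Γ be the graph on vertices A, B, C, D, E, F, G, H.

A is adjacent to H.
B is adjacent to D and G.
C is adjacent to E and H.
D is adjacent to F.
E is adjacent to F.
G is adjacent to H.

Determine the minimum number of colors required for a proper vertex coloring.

The cycle F-E-C-H-G-B-D-F has odd length 7, so it cannot be 2-colored; at least 3 colors are needed.
3 colors suffice: A=2, B=2, C=2, D=1, E=1, F=2, G=3, H=1. Every edge joins two different colors.

3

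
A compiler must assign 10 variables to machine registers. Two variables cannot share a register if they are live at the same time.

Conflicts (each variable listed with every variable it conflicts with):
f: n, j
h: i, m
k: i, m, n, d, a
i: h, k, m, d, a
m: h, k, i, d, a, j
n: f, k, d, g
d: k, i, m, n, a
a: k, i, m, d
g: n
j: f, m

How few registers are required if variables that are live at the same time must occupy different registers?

5

k, i, m, d, a all conflict with each other, so at least 5 registers are needed.
Using 5 registers: f=2, h=2, k=2, i=3, m=1, n=1, d=4, a=5, g=2, j=3. Each listed conflict is separated.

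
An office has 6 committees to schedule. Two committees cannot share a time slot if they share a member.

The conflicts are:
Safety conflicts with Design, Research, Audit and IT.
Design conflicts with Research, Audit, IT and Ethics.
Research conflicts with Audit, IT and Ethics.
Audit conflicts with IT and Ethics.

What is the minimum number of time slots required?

5

Safety, Design, Research, Audit, IT pairwise conflict, so at least 5 time slots are needed.
A valid assignment using 5 time slots: Safety=5, Design=3, Research=1, Audit=2, IT=4, Ethics=4. Each listed conflict is separated.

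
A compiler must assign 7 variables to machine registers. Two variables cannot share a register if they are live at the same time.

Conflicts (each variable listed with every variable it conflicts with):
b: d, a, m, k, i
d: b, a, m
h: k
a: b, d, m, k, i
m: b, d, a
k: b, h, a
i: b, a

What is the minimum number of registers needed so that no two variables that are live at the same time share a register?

4

b, d, a, m all conflict with each other, so at least 4 registers are needed.
A valid assignment using 4 registers: b=2, d=4, h=1, a=1, m=3, k=3, i=3. Each listed conflict is separated.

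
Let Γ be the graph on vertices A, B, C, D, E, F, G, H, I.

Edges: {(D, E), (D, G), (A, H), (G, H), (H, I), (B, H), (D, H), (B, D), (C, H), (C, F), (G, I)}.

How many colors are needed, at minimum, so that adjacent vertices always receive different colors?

B, D, H are mutually adjacent, so at least 3 colors are needed.
3 colors suffice: color 1 → {E, F, H}; color 2 → {A, C, D, I}; color 3 → {B, G}. Every edge joins two different colors.

3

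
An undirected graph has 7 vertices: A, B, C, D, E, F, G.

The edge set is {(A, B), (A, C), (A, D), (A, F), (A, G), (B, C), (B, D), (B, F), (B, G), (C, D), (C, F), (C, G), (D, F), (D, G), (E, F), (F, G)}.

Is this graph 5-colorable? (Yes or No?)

No

A, B, C, D, F, G are pairwise adjacent (a clique of size 6), so at least 6 colors are needed.
So 5 colors are not enough.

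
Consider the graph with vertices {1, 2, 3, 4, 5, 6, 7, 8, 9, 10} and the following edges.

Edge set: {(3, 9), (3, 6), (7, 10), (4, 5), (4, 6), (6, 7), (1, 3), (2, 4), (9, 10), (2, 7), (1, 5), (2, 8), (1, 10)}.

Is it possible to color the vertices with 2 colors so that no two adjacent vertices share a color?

No

The cycle 10-1-3-6-7-10 has odd length 5, so it cannot be 2-colored; at least 3 colors are needed.
So 2 colors are not enough.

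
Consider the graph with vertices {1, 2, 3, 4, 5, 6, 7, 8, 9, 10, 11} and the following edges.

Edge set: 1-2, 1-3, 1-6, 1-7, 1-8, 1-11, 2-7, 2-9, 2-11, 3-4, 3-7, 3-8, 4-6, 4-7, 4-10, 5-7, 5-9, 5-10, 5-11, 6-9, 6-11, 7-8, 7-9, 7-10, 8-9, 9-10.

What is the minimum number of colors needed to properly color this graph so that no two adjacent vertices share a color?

5, 7, 9, 10 are pairwise adjacent (a clique of size 4), so at least 4 colors are needed.
4 colors suffice: 1=blue, 2=green, 3=green, 4=blue, 5=green, 6=red, 7=red, 8=yellow, 9=blue, 10=yellow, 11=yellow. Each edge has distinct colors on its endpoints.

4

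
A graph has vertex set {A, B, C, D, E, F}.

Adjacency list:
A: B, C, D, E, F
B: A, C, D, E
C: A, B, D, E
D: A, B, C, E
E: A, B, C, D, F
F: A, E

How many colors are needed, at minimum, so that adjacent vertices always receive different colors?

A, B, C, D, E are mutually adjacent (a clique of size 5), so at least 5 colors are needed.
A valid assignment using 5 colors: A=blue, B=yellow, C=green, D=purple, E=red, F=green. No two adjacent vertices share a color.

5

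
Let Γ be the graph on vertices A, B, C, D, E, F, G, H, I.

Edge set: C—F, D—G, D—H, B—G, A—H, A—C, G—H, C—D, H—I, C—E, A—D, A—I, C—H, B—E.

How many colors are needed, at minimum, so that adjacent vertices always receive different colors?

A, C, D, H are pairwise adjacent (a clique of size 4), so at least 4 colors are needed.
4 colors suffice: color red → {C, G, I}; color blue → {E, F, H}; color green → {A, B}; color yellow → {D}. Every edge joins two different colors.

4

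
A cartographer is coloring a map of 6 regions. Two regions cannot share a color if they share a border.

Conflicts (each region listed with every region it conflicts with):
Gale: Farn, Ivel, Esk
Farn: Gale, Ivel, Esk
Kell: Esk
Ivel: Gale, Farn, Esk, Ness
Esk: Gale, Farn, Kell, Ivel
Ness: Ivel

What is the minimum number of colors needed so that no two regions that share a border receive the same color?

4

Gale, Farn, Ivel, Esk pairwise conflict, so at least 4 colors are needed.
4 colors suffice: Gale=4, Farn=3, Kell=2, Ivel=2, Esk=1, Ness=1. Every pair that conflicts lands in different colors.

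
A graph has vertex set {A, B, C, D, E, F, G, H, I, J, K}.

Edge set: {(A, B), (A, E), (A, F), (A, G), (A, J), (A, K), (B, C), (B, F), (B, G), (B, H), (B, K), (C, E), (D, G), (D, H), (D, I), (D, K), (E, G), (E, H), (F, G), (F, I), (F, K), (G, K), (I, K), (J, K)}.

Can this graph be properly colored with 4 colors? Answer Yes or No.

No

A, B, F, G, K are pairwise adjacent (a clique of size 5), so at least 5 colors are needed.
So 4 colors are not enough.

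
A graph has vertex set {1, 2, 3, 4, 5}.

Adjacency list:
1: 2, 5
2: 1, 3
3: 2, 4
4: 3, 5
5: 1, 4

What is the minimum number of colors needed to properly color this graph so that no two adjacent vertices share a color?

The cycle 1-5-4-3-2-1 has odd length 5, so it cannot be 2-colored; at least 3 colors are needed.
A valid assignment using 3 colors: 1=a, 2=b, 3=c, 4=a, 5=b. Each edge has distinct colors on its endpoints.

3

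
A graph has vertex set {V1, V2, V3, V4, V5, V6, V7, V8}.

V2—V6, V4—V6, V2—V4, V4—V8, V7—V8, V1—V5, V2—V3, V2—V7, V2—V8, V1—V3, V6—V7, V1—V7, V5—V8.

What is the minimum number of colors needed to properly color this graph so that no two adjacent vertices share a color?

V2, V4, V6 are mutually adjacent, so at least 3 colors are needed.
One proper 3-coloring: V1=1, V2=1, V3=2, V4=2, V5=2, V6=3, V7=2, V8=3. Each edge has distinct colors on its endpoints.

3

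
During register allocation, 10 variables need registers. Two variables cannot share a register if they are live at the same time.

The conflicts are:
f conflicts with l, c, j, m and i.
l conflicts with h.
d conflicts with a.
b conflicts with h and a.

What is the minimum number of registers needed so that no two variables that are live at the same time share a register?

2

b and h conflict, so at least 2 registers are needed.
2 registers suffice: register 1 → {f, h, a}; register 2 → {l, c, d, j, b, m, i}. No two conflicting variables share a register.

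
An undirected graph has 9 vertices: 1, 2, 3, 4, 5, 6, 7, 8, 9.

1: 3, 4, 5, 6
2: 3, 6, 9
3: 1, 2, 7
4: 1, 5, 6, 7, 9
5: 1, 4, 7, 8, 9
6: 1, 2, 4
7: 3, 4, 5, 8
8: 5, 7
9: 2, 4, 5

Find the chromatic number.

3

5, 7, 8 form a triangle, so at least 3 colors are needed.
3 colors suffice: color red → {3, 5, 6}; color blue → {2, 4, 8}; color green → {1, 7, 9}. Each edge has distinct colors on its endpoints.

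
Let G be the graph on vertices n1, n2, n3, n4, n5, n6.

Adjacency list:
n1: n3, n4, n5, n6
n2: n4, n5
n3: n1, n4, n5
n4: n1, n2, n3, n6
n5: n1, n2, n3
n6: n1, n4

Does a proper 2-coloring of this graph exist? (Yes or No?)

n1, n3, n4 are pairwise adjacent, so at least 3 colors are needed.
So 2 colors are not enough.

No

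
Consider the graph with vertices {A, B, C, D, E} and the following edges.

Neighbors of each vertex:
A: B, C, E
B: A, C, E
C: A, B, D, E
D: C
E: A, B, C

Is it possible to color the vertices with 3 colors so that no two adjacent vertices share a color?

No

A, B, C, E are pairwise adjacent (a clique of size 4), so at least 4 colors are needed.
So 3 colors are not enough.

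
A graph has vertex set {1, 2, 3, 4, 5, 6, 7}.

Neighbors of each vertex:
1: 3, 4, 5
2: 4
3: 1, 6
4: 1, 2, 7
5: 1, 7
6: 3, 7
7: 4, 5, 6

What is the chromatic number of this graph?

3

The cycle 1-3-6-7-5-1 has odd length 5, so it cannot be 2-colored; at least 3 colors are needed.
3 colors suffice: 1=red, 2=red, 3=green, 4=blue, 5=blue, 6=blue, 7=red. Each edge has distinct colors on its endpoints.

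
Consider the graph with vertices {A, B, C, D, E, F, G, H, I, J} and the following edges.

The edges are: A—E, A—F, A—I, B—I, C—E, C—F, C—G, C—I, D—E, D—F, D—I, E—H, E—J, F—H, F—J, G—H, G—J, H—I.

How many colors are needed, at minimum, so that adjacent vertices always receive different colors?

E and H are adjacent, so at least 2 colors are needed.
2 colors suffice: color 1 → {E, F, G, I}; color 2 → {A, B, C, D, H, J}. No two adjacent vertices share a color.

2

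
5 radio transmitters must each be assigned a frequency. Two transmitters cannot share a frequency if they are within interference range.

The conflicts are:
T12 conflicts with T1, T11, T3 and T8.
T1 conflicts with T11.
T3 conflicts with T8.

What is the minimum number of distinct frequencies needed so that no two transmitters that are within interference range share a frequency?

T12, T3, T8 pairwise conflict, so at least 3 frequencies are needed.
3 frequencies suffice: frequency 1 → {T12}; frequency 2 → {T11, T3}; frequency 3 → {T1, T8}. Each listed conflict is separated.

3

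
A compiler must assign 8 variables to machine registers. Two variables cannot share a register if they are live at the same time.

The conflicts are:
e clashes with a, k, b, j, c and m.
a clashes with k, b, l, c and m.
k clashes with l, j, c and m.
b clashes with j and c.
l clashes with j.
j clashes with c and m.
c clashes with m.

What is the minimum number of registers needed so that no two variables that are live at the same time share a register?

5

e, a, k, c, m all conflict with each other, so at least 5 registers are needed.
5 registers suffice: register 1 → {k, b}; register 2 → {l, c}; register 3 → {e}; register 4 → {a, j}; register 5 → {m}. No two conflicting variables share a register.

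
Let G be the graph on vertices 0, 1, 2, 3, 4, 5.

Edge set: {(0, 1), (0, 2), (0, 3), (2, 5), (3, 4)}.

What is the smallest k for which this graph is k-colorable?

2

0 and 1 are adjacent, so at least 2 colors are needed.
2 colors suffice: color red → {0, 4, 5}; color blue → {1, 2, 3}. Each edge has distinct colors on its endpoints.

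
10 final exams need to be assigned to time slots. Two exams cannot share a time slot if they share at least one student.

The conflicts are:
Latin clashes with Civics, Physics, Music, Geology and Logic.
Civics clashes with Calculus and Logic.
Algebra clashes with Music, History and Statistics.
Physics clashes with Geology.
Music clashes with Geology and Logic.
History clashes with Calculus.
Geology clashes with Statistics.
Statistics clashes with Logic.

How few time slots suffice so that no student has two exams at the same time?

3

Latin, Music, Geology pairwise conflict, so at least 3 time slots are needed.
Using 3 time slots: Latin=1, Civics=3, Algebra=2, Physics=3, Music=3, History=1, Geology=2, Statistics=1, Calculus=2, Logic=2. Every pair that conflicts lands in different time slots.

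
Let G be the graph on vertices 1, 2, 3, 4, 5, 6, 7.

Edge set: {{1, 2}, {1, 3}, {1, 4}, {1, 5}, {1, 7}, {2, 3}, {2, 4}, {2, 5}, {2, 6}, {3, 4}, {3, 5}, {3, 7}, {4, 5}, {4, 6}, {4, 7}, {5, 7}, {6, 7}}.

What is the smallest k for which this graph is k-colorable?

1, 3, 4, 5, 7 form a clique, so at least 5 colors are needed.
5 colors suffice: color a → {4}; color b → {3, 6}; color c → {5}; color d → {2, 7}; color e → {1}. Each edge has distinct colors on its endpoints.

5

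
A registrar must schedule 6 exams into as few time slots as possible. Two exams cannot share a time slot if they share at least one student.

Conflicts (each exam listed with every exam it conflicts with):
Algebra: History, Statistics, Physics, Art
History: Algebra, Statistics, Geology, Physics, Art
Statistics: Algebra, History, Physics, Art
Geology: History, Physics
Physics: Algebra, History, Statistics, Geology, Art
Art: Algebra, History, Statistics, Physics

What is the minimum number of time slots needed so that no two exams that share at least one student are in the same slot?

5

Algebra, History, Statistics, Physics, Art all conflict with each other, so at least 5 time slots are needed.
Using 5 time slots: Algebra=4, History=2, Statistics=3, Geology=3, Physics=1, Art=5. Every pair that conflicts lands in different time slots.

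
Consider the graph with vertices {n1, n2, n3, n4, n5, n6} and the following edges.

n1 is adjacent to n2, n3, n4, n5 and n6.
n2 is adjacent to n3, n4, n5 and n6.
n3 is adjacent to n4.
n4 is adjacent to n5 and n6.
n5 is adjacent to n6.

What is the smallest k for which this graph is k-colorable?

5

n1, n2, n4, n5, n6 are pairwise adjacent (a clique of size 5), so at least 5 colors are needed.
5 colors suffice: color 1 → {n1}; color 2 → {n4}; color 3 → {n2}; color 4 → {n3, n5}; color 5 → {n6}. Every edge joins two different colors.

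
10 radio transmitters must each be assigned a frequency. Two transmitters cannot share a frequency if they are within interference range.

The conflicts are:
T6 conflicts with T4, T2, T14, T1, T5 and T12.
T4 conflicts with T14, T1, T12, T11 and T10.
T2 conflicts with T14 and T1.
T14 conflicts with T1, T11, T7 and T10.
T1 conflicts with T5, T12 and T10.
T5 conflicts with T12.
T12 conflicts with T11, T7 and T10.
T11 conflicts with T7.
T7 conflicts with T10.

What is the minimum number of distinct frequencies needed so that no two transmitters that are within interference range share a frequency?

T6, T4, T14, T1 all conflict with each other, so at least 4 frequencies are needed.
4 frequencies suffice: frequency 1 → {T14, T12}; frequency 2 → {T1, T11}; frequency 3 → {T4, T2, T5, T7}; frequency 4 → {T6, T10}. Each listed conflict is separated.

4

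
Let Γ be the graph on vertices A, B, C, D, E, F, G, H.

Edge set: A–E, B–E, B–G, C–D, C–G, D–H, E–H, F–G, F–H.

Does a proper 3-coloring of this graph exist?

Yes

The chromatic number is 3. The cycle F-H-E-B-G-F has odd length 5, so it cannot be 2-colored; at least 3 colors are needed.
3 colors suffice: A=1, B=3, C=2, D=3, E=2, F=2, G=1, H=1.
That is already a proper 3-coloring.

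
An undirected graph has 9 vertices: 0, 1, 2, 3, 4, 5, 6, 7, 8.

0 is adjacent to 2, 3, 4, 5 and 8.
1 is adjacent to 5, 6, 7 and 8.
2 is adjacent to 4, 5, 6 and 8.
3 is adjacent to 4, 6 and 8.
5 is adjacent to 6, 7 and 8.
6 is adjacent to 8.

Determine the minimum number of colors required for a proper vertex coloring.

1, 5, 6, 8 are mutually adjacent (a clique of size 4), so at least 4 colors are needed.
One proper 4-coloring: 0=yellow, 1=green, 2=green, 3=blue, 4=red, 5=blue, 6=yellow, 7=red, 8=red. No two adjacent vertices share a color.

4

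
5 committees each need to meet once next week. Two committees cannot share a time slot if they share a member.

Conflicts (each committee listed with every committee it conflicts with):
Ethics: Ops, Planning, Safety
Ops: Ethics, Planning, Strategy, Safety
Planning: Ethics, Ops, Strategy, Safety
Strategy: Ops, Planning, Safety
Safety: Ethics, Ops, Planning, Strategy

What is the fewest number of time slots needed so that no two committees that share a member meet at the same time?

4

Ethics, Ops, Planning, Safety all conflict with each other, so at least 4 time slots are needed.
A valid assignment using 4 time slots: Ethics=4, Ops=3, Planning=2, Strategy=4, Safety=1. Each listed conflict is separated.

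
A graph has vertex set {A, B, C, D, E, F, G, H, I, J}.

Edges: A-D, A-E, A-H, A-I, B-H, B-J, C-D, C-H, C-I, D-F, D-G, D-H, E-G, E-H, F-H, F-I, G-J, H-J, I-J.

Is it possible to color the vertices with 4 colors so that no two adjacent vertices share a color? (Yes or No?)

The chromatic number is 3. A, D, H are mutually adjacent, so at least 3 colors are needed.
3 colors suffice: color red → {G, H, I}; color blue → {D, E, J}; color green → {A, B, C, F}.
Since 4 ≥ 3, a proper 4-coloring certainly exists.

Yes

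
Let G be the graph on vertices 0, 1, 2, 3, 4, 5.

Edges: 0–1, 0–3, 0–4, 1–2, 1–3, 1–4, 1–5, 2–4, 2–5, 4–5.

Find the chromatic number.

1, 2, 4, 5 are mutually adjacent (a clique of size 4), so at least 4 colors are needed.
4 colors suffice: 0=green, 1=red, 2=green, 3=blue, 4=blue, 5=yellow. No two adjacent vertices share a color.

4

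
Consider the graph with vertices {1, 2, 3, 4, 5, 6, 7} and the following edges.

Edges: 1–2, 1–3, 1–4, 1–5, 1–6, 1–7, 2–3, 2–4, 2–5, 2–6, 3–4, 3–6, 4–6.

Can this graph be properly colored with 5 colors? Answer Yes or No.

The chromatic number is 5. 1, 2, 3, 4, 6 are pairwise adjacent (a clique of size 5), so at least 5 colors are needed.
5 colors suffice: 1=red, 2=blue, 3=purple, 4=yellow, 5=green, 6=green, 7=blue.
That is already a proper 5-coloring.

Yes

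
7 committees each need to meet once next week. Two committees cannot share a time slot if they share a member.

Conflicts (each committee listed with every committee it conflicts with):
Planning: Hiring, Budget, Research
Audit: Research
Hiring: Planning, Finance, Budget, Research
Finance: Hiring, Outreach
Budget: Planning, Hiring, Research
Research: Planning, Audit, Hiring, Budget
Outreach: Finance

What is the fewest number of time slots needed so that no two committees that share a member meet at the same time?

Planning, Hiring, Budget, Research all conflict with each other, so at least 4 time slots are needed.
A valid assignment using 4 time slots: Planning=4, Audit=1, Hiring=1, Finance=2, Budget=3, Research=2, Outreach=1. Each listed conflict is separated.

4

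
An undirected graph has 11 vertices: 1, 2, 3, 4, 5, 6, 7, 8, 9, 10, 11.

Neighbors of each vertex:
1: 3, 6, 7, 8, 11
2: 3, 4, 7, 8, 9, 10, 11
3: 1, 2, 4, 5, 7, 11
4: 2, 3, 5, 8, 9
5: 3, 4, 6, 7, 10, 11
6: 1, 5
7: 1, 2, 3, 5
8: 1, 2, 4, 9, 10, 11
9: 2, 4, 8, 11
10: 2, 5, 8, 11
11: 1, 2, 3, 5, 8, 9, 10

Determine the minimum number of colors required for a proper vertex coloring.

4

2, 8, 9, 11 are mutually adjacent (a clique of size 4), so at least 4 colors are needed.
4 colors suffice: color a → {4, 6, 7, 11}; color b → {1, 2, 5}; color c → {3, 8}; color d → {9, 10}. No two adjacent vertices share a color.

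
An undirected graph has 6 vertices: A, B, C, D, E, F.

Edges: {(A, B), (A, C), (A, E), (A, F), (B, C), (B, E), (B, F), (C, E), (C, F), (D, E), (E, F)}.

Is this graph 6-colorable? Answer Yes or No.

The chromatic number is 5. A, B, C, E, F form a clique, so at least 5 colors are needed.
5 colors suffice: color 1 → {E}; color 2 → {D, F}; color 3 → {A}; color 4 → {B}; color 5 → {C}.
Since 6 ≥ 5, a proper 6-coloring certainly exists.

Yes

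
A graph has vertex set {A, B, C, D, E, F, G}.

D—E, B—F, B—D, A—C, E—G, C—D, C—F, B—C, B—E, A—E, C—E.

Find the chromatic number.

4

B, C, D, E form a clique, so at least 4 colors are needed.
4 colors suffice: color 1 → {C, G}; color 2 → {E, F}; color 3 → {A, B}; color 4 → {D}. Each edge has distinct colors on its endpoints.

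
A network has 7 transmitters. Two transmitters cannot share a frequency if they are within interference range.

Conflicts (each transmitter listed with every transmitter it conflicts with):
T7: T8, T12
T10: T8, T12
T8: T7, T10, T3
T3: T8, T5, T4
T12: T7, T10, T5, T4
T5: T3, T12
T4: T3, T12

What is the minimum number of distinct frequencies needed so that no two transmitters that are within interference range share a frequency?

3

The cycle T4-T12-T10-T8-T3-T4 has odd length 5, so it cannot be 2-colored; at least 3 frequencies are needed.
3 frequencies suffice: frequency 1 → {T3, T12}; frequency 2 → {T8, T5, T4}; frequency 3 → {T7, T10}. No two conflicting transmitters share a frequency.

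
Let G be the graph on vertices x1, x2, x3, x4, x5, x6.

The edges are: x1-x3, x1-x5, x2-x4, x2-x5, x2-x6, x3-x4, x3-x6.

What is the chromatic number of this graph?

The cycle x4-x2-x5-x1-x3-x4 has odd length 5, so it cannot be 2-colored; at least 3 colors are needed.
3 colors suffice: x1=3, x2=1, x3=1, x4=2, x5=2, x6=2. No two adjacent vertices share a color.

3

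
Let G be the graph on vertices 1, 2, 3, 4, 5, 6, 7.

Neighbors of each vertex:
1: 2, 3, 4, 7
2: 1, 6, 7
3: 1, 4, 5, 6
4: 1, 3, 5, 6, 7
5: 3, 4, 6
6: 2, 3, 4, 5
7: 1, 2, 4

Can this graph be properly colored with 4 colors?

The chromatic number is 4. 3, 4, 5, 6 form a clique, so at least 4 colors are needed.
One proper 4-coloring: 1=green, 2=red, 3=blue, 4=red, 5=yellow, 6=green, 7=blue.
That is already a proper 4-coloring.

Yes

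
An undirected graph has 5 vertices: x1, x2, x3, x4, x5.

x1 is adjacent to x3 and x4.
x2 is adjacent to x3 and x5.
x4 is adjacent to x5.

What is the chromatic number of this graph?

3

The cycle x4-x1-x3-x2-x5-x4 has odd length 5, so it cannot be 2-colored; at least 3 colors are needed.
3 colors suffice: color 1 → {x3, x5}; color 2 → {x1, x2}; color 3 → {x4}. Every edge joins two different colors.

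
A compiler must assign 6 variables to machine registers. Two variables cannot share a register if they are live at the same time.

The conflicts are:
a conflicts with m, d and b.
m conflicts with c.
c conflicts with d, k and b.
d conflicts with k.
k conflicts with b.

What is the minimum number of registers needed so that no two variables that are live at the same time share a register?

c, k, b all conflict with each other, so at least 3 registers are needed.
Using 3 registers: a=1, m=2, c=1, d=2, k=3, b=2. Each listed conflict is separated.

3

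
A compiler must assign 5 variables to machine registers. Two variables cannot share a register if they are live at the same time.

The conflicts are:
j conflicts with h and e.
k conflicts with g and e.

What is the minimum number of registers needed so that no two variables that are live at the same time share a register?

2

k and g conflict, so at least 2 registers are needed.
A valid assignment using 2 registers: j=2, h=1, k=2, g=1, e=1. Every pair that conflicts lands in different registers.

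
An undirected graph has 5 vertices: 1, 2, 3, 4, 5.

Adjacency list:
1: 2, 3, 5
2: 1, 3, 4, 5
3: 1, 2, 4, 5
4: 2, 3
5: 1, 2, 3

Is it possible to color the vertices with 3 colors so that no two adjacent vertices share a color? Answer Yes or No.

No

1, 2, 3, 5 are mutually adjacent (a clique of size 4), so at least 4 colors are needed.
So 3 colors are not enough.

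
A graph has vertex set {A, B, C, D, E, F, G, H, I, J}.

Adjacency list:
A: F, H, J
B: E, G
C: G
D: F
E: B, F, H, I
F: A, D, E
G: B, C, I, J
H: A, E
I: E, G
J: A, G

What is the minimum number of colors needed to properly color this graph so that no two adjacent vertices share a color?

E and H are adjacent, so at least 2 colors are needed.
2 colors suffice: color 1 → {A, D, E, G}; color 2 → {B, C, F, H, I, J}. Each edge has distinct colors on its endpoints.

2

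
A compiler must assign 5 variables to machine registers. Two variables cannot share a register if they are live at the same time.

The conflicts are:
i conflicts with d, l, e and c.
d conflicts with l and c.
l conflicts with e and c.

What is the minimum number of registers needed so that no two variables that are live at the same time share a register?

4

i, d, l, c all conflict with each other, so at least 4 registers are needed.
A valid assignment using 4 registers: i=1, d=3, l=2, e=3, c=4. Every pair that conflicts lands in different registers.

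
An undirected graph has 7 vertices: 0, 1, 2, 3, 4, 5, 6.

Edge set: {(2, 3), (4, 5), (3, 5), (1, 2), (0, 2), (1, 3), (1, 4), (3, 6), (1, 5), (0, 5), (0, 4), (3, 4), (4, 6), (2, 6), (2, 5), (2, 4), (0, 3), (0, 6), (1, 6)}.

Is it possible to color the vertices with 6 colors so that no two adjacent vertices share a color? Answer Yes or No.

Yes

The chromatic number is 5. 1, 2, 3, 4, 6 are pairwise adjacent (a clique of size 5), so at least 5 colors are needed.
5 colors suffice: color a → {2}; color b → {4}; color c → {3}; color d → {0, 1}; color e → {5, 6}.
Since 6 ≥ 5, a proper 6-coloring certainly exists.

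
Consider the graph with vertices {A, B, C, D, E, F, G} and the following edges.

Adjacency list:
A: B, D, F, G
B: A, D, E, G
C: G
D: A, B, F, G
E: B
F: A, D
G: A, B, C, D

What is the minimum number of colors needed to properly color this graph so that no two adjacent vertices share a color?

4

A, B, D, G form a clique, so at least 4 colors are needed.
One proper 4-coloring: A=red, B=yellow, C=red, D=green, E=red, F=blue, G=blue. No two adjacent vertices share a color.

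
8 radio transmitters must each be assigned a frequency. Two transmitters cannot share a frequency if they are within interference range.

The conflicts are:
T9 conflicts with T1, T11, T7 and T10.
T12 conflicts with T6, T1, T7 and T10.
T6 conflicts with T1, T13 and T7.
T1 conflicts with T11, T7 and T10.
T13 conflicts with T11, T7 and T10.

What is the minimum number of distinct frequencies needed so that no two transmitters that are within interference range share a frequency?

4

T12, T6, T1, T7 are mutually in conflict, so at least 4 frequencies are needed.
A valid assignment using 4 frequencies: T9=3, T12=3, T6=4, T1=1, T13=1, T11=2, T7=2, T10=2. Each listed conflict is separated.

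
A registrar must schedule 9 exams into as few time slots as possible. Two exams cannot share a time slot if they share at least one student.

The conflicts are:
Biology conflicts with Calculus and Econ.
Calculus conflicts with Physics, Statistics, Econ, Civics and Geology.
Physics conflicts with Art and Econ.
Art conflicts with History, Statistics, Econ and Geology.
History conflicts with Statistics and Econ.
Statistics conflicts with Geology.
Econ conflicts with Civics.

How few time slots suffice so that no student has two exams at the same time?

Calculus, Econ, Civics all conflict with each other, so at least 3 time slots are needed.
3 time slots suffice: time slot 1 → {Statistics, Econ}; time slot 2 → {Calculus, Art}; time slot 3 → {Biology, Physics, History, Civics, Geology}. Each listed conflict is separated.

3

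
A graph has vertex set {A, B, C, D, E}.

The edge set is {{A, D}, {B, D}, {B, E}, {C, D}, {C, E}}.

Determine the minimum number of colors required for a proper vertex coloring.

C and D are adjacent, so at least 2 colors are needed.
2 colors suffice: color red → {D, E}; color blue → {A, B, C}. No two adjacent vertices share a color.

2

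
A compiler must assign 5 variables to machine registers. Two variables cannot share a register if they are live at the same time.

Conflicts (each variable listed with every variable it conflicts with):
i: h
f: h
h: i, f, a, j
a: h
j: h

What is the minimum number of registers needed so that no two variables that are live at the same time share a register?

i and h conflict, so at least 2 registers are needed.
2 registers suffice: i=2, f=2, h=1, a=2, j=2. Every pair that conflicts lands in different registers.

2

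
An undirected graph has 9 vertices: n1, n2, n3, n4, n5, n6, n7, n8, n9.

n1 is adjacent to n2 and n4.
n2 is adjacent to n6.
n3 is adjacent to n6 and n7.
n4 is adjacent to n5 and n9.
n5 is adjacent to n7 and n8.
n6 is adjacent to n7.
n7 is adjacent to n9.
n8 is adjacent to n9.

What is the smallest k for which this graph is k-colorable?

3

n3, n6, n7 form a triangle, so at least 3 colors are needed.
3 colors suffice: n1=2, n2=1, n3=3, n4=1, n5=2, n6=2, n7=1, n8=1, n9=2. No two adjacent vertices share a color.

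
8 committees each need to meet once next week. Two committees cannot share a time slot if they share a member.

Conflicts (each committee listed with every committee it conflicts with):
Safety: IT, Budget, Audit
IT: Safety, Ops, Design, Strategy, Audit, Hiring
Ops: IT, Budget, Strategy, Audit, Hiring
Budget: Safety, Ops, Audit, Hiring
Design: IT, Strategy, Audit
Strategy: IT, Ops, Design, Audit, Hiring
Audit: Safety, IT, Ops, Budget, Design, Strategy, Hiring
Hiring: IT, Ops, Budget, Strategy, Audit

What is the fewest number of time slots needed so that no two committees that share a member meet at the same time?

5

IT, Ops, Strategy, Audit, Hiring pairwise conflict, so at least 5 time slots are needed.
5 time slots suffice: time slot 1 → {Audit}; time slot 2 → {IT, Budget}; time slot 3 → {Safety, Design, Hiring}; time slot 4 → {Ops}; time slot 5 → {Strategy}. No two conflicting committees share a time slot.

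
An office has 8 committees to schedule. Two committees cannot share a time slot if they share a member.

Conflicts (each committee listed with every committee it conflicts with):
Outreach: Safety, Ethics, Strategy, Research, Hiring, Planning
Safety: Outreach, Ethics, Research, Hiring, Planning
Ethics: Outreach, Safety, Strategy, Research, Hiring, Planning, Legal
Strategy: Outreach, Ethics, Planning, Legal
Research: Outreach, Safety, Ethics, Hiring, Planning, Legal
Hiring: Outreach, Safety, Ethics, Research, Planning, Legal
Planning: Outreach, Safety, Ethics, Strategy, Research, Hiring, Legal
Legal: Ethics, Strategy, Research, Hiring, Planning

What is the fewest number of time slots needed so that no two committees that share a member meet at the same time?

Outreach, Safety, Ethics, Research, Hiring, Planning all conflict with each other, so at least 6 time slots are needed.
Using 6 time slots: Outreach=4, Safety=6, Ethics=2, Strategy=3, Research=5, Hiring=3, Planning=1, Legal=4. Every pair that conflicts lands in different time slots.

6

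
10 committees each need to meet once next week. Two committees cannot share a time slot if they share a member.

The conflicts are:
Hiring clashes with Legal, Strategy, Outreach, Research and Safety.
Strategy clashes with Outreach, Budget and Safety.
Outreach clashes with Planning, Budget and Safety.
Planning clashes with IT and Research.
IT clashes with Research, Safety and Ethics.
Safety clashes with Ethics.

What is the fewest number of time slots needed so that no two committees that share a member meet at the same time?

4

Hiring, Strategy, Outreach, Safety pairwise conflict, so at least 4 time slots are needed.
Using 4 time slots: Hiring=2, Legal=1, Strategy=4, Outreach=1, Planning=2, IT=1, Research=3, Budget=2, Safety=3, Ethics=2. Every pair that conflicts lands in different time slots.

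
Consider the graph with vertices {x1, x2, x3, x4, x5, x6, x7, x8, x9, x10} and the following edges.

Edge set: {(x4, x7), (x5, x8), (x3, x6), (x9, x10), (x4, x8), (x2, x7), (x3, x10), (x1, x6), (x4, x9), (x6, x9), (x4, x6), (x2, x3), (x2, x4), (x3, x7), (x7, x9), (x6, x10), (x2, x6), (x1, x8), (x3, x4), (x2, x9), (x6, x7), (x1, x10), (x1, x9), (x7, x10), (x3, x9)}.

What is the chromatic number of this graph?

6

x2, x3, x4, x6, x7, x9 are mutually adjacent (a clique of size 6), so at least 6 colors are needed.
6 colors suffice: x1=3, x2=6, x3=4, x4=5, x5=2, x6=2, x7=3, x8=1, x9=1, x10=5. No two adjacent vertices share a color.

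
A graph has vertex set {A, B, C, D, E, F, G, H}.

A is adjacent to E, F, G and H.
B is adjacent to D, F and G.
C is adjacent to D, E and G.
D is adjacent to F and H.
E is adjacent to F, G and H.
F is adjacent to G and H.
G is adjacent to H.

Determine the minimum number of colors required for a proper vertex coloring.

5

A, E, F, G, H are pairwise adjacent (a clique of size 5), so at least 5 colors are needed.
A valid assignment using 5 colors: A=purple, B=green, C=red, D=blue, E=yellow, F=red, G=blue, H=green. Each edge has distinct colors on its endpoints.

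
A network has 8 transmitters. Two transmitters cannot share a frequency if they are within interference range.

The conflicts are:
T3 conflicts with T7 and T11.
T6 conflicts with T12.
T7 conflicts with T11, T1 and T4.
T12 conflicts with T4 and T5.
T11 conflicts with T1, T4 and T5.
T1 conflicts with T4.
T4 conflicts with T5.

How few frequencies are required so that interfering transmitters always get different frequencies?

T7, T11, T1, T4 pairwise conflict, so at least 4 frequencies are needed.
4 frequencies suffice: T3=1, T6=1, T7=3, T12=2, T11=2, T1=4, T4=1, T5=3. Each listed conflict is separated.

4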